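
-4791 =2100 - 6891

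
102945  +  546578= 649523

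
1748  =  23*76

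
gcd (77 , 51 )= 1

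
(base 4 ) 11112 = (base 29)BN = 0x156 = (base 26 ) D4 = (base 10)342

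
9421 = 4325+5096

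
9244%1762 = 434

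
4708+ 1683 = 6391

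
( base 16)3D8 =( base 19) 2DF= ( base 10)984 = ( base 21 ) 24i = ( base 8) 1730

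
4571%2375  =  2196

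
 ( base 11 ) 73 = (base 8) 120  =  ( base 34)2c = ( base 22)3E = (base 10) 80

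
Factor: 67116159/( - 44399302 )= - 2^(-1 )*3^2*11^2*47^( - 1)*61631^1*472333^ ( - 1 )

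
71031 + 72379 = 143410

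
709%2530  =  709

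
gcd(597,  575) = 1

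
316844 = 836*379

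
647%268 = 111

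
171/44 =171/44 = 3.89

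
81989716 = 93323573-11333857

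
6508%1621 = 24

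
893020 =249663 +643357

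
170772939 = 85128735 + 85644204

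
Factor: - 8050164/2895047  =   - 2^2*3^1 *37^1*18131^1*2895047^(-1 )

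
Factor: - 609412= - 2^2*131^1*1163^1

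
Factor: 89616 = 2^4 *3^1*1867^1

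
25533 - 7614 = 17919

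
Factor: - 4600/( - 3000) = 3^( - 1)*5^( - 1) * 23^1 = 23/15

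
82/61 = 82/61 = 1.34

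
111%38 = 35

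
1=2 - 1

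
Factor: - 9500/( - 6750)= 38/27 = 2^1*3^( - 3 )* 19^1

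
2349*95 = 223155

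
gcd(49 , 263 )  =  1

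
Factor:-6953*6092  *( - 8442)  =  2^3*3^2*7^1*17^1*67^1 * 409^1*1523^1 = 357583500792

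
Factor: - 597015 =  - 3^2*5^1*13267^1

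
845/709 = 845/709 = 1.19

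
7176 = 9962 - 2786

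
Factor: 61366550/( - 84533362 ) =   -  30683275/42266681 = - 5^2*7^1*149^ ( -1 )*175333^1  *  283669^( - 1)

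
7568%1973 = 1649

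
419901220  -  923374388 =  - 503473168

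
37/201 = 37/201 = 0.18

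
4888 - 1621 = 3267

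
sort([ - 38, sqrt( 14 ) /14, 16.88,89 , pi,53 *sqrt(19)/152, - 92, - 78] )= [ - 92, - 78, - 38,sqrt ( 14)/14,53*sqrt( 19)/152,pi,16.88 , 89] 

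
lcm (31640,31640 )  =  31640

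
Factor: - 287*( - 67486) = 19368482  =  2^1*7^1*41^2* 823^1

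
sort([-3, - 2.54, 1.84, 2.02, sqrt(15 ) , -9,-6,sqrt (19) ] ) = [-9, - 6,  -  3,-2.54,1.84, 2.02, sqrt (15),sqrt( 19 )]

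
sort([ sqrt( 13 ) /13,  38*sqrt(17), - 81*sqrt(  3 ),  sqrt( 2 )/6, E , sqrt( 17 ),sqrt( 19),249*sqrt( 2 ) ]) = [ - 81*sqrt( 3),sqrt(2 )/6, sqrt( 13 ) /13,E,sqrt( 17),  sqrt( 19 ),38* sqrt( 17),249*sqrt( 2)]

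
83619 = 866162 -782543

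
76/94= 38/47=0.81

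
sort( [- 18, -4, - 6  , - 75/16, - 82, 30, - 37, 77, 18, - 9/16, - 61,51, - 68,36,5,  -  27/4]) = [ - 82,-68, - 61, - 37, - 18,  -  27/4, - 6, - 75/16,-4, - 9/16,5,18, 30,36,  51, 77]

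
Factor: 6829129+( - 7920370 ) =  - 1091241= - 3^2*29^1*37^1*113^1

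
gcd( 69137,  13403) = 1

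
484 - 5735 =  - 5251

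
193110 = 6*32185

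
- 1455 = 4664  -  6119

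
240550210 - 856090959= - 615540749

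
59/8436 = 59/8436 = 0.01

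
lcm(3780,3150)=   18900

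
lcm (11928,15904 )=47712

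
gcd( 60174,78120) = 18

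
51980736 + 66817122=118797858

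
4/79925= 4/79925=0.00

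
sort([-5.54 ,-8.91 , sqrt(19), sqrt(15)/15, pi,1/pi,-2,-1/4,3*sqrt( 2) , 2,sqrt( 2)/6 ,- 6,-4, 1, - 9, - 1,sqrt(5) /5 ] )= [ - 9,-8.91,-6, - 5.54, - 4 , - 2,-1,-1/4, sqrt(2)/6, sqrt ( 15 )/15,1/pi,sqrt(5)/5,1,2, pi,3 * sqrt(2),sqrt( 19)] 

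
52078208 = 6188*8416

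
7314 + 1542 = 8856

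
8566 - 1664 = 6902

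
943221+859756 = 1802977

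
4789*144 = 689616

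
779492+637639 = 1417131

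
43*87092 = 3744956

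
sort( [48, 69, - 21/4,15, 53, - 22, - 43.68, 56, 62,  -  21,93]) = [ - 43.68, -22, -21, - 21/4, 15 , 48,  53, 56,62, 69,93 ] 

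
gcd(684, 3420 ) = 684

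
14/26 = 7/13 = 0.54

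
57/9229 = 57/9229 = 0.01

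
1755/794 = 2 + 167/794 = 2.21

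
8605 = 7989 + 616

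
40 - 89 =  - 49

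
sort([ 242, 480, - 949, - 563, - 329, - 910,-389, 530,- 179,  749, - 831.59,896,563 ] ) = [ - 949, -910, - 831.59, - 563 , - 389, - 329, - 179,242,480, 530,563,749,896 ]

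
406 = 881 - 475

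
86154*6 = 516924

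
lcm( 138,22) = 1518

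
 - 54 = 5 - 59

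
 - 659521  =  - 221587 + - 437934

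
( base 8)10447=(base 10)4391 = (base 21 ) 9k2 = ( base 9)6018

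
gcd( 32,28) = 4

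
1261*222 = 279942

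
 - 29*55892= - 1620868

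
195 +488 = 683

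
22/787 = 22/787  =  0.03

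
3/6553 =3/6553=0.00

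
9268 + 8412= 17680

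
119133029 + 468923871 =588056900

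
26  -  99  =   - 73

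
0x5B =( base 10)91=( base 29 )34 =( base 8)133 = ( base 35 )2l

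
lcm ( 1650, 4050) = 44550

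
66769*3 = 200307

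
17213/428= 40 + 93/428 = 40.22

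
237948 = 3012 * 79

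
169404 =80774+88630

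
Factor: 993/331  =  3^1 = 3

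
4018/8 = 502 + 1/4 = 502.25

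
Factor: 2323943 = 23^1*79^1*1279^1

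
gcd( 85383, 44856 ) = 9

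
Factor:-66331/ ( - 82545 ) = 3^(- 1 )*5^(-1 )*113^1*587^1*5503^ ( - 1)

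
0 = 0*8804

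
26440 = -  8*( - 3305 )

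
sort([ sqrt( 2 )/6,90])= [ sqrt(2 )/6, 90 ]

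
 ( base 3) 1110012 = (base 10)1058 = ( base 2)10000100010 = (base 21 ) 288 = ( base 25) 1H8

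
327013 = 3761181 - 3434168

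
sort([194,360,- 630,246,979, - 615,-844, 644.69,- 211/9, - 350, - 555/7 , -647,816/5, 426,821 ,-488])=[-844,  -  647,-630, - 615,  -  488,-350, - 555/7, - 211/9,816/5,194,246, 360,426 , 644.69,821,  979 ]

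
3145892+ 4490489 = 7636381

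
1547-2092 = - 545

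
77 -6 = 71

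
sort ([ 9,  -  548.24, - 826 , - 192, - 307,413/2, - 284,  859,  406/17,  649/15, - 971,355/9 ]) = [-971 , -826, - 548.24, - 307, - 284, - 192,9,406/17, 355/9, 649/15,413/2, 859 ] 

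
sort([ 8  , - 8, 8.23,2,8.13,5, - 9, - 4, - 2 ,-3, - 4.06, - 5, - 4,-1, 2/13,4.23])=[ - 9, - 8, - 5, - 4.06 ,  -  4, - 4, - 3, - 2, - 1,2/13,2,4.23,5,8,8.13 , 8.23 ]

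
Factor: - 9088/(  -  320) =2^1*5^ ( - 1 )*71^1  =  142/5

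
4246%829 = 101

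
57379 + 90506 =147885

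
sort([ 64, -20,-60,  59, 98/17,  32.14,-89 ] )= [ - 89,-60,-20, 98/17, 32.14, 59,64] 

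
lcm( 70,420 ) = 420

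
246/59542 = 123/29771  =  0.00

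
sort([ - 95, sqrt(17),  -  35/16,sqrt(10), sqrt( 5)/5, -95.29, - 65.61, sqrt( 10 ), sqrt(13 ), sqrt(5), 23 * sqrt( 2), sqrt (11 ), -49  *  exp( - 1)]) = [ - 95.29,-95, - 65.61, - 49*exp( - 1 ), - 35/16, sqrt( 5)/5,sqrt(5),  sqrt( 10),  sqrt(10 ), sqrt( 11), sqrt( 13), sqrt(17 ), 23*sqrt ( 2)]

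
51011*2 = 102022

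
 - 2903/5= - 2903/5 = - 580.60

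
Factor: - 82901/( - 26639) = 7^1*13^1*17^( - 1)*911^1*1567^( - 1 ) 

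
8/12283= 8/12283 = 0.00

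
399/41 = 9+30/41 = 9.73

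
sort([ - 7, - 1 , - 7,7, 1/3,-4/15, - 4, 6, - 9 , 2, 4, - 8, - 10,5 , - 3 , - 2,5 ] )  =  [ - 10, - 9, - 8, - 7 , - 7, - 4,-3,-2, -1 , - 4/15,1/3, 2,  4 , 5, 5,6,7]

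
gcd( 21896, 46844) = 28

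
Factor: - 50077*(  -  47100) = 2358626700 =2^2*3^1*5^2*  157^1* 50077^1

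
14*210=2940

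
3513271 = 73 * 48127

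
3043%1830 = 1213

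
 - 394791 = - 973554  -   - 578763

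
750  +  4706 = 5456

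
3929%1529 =871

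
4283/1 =4283= 4283.00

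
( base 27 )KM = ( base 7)1432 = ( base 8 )1062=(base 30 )im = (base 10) 562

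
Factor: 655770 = 2^1*3^1*5^1*21859^1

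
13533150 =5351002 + 8182148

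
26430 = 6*4405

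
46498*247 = 11485006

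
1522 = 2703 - 1181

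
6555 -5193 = 1362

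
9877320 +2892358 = 12769678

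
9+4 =13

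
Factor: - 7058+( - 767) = - 7825 = -5^2 * 313^1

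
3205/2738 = 3205/2738 = 1.17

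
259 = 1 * 259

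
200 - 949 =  - 749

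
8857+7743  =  16600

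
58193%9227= 2831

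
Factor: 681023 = 7^1 * 271^1*359^1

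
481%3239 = 481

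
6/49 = 6/49 = 0.12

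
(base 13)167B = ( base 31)3DR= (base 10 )3313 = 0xcf1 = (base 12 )1B01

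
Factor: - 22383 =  - 3^3 *829^1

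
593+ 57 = 650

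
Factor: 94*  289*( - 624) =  - 16951584 = - 2^5 * 3^1*13^1*17^2  *47^1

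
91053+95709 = 186762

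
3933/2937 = 1311/979 = 1.34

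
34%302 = 34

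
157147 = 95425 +61722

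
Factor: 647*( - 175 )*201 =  - 22758225= - 3^1*5^2*7^1*67^1*647^1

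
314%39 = 2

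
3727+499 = 4226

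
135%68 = 67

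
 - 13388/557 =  - 25+537/557=- 24.04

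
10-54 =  - 44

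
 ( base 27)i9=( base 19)171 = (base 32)FF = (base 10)495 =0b111101111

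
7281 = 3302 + 3979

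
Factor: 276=2^2*3^1* 23^1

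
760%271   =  218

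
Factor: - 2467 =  - 2467^1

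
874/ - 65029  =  -874/65029 =-0.01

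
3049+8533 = 11582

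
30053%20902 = 9151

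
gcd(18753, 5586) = 399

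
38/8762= 19/4381 = 0.00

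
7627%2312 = 691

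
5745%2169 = 1407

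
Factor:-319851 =-3^2*7^1*5077^1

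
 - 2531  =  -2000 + -531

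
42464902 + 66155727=108620629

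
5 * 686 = 3430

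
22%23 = 22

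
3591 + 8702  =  12293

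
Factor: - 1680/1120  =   - 2^( - 1)*3^1 = -3/2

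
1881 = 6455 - 4574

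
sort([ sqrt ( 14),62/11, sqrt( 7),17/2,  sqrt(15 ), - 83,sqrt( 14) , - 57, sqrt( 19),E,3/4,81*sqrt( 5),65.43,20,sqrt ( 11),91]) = [ - 83, - 57,3/4, sqrt( 7), E, sqrt( 11),sqrt( 14), sqrt( 14) , sqrt( 15), sqrt (19), 62/11, 17/2,20,65.43,91,81 * sqrt( 5)]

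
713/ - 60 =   -  12 + 7/60 = - 11.88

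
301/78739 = 301/78739 = 0.00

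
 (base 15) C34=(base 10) 2749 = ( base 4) 222331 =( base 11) 207a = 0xABD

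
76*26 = 1976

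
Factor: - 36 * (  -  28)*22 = 2^5*3^2 *7^1*11^1 = 22176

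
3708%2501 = 1207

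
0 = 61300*0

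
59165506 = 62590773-3425267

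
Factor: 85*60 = 5100 = 2^2*3^1*5^2*17^1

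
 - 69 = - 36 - 33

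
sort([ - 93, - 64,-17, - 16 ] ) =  [ - 93, - 64, - 17  , - 16]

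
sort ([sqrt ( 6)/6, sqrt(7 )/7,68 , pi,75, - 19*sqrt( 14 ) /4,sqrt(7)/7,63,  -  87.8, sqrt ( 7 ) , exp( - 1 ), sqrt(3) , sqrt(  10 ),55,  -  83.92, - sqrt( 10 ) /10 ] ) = [ - 87.8, - 83.92, - 19 * sqrt(14 ) /4,- sqrt(10)/10,  exp (  -  1 ),sqrt ( 7)/7,sqrt(7) /7 , sqrt(6)/6,sqrt(3), sqrt(7) , pi, sqrt( 10), 55 , 63, 68,75 ] 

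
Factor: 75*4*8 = 2400= 2^5*3^1 * 5^2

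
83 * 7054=585482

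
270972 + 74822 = 345794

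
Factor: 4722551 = 4722551^1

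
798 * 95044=75845112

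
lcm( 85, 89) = 7565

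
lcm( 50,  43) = 2150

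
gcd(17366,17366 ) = 17366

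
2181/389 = 2181/389 = 5.61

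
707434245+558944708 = 1266378953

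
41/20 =2 + 1/20  =  2.05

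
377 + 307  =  684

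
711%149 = 115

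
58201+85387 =143588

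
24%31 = 24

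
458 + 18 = 476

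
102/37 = 2 + 28/37  =  2.76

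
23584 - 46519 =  - 22935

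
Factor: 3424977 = 3^3 *126851^1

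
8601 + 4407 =13008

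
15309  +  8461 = 23770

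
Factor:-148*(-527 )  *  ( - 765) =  - 2^2*3^2*5^1 * 17^2 * 31^1*37^1  =  - 59666940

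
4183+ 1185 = 5368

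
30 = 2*15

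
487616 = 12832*38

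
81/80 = 81/80 = 1.01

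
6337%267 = 196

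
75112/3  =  75112/3= 25037.33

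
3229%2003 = 1226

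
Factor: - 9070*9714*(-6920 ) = 609693381600  =  2^5*3^1*5^2*173^1*907^1*1619^1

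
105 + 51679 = 51784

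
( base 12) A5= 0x7D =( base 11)104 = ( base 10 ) 125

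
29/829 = 29/829 = 0.03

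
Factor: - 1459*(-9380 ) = 13685420=2^2 * 5^1*7^1*67^1*1459^1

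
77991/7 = 11141 + 4/7 = 11141.57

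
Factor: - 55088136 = -2^3*3^2*47^1*73^1*223^1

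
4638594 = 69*67226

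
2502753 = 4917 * 509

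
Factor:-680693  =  -13^1 * 52361^1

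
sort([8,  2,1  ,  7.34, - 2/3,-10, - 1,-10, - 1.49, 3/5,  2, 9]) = [- 10,  -  10, - 1.49, - 1 , -2/3,3/5,  1,2,2,7.34,  8,9]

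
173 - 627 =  - 454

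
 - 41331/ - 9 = 4592 + 1/3=4592.33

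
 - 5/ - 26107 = 5/26107 =0.00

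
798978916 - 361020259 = 437958657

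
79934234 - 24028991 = 55905243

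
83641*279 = 23335839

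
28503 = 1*28503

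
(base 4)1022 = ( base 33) 28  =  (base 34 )26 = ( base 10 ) 74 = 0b1001010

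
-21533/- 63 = 21533/63 = 341.79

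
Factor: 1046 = 2^1*523^1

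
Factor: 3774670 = 2^1*5^1*109^1*3463^1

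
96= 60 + 36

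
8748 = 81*108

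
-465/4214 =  - 465/4214 = - 0.11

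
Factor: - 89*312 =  - 27768 = -2^3* 3^1 * 13^1*89^1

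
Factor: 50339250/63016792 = 25169625/31508396 = 2^( - 2 )*3^2*5^3*13^1*1721^1*7877099^(-1) 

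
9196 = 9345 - 149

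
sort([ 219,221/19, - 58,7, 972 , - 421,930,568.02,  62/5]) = [ - 421, - 58,7, 221/19, 62/5, 219, 568.02, 930 , 972]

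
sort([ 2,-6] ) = [ - 6,2 ]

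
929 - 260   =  669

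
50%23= 4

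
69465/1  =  69465 = 69465.00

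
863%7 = 2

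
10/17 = 10/17 = 0.59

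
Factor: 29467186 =2^1*7^1 * 23^1* 91513^1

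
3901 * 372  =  1451172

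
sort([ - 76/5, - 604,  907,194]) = [ - 604, - 76/5,  194,907] 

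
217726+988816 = 1206542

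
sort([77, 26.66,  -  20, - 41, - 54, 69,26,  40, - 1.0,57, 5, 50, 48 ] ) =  [ - 54 , - 41 , - 20, - 1.0, 5, 26,26.66, 40,48,  50,  57, 69,77]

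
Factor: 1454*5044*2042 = 14975978992 = 2^4*13^1*97^1 * 727^1 *1021^1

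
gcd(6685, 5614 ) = 7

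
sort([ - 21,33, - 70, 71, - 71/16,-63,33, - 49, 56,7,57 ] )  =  [  -  70 , - 63,-49, - 21, - 71/16,7,33, 33, 56,57,71 ]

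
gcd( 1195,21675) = 5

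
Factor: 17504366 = 2^1*11^1*795653^1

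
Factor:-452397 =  - 3^1*11^1*13709^1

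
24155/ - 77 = - 314 + 23/77= - 313.70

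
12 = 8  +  4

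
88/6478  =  44/3239 = 0.01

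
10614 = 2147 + 8467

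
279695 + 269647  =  549342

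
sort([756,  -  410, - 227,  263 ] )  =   [-410,-227,263, 756]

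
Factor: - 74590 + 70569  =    -  4021^1 = - 4021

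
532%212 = 108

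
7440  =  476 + 6964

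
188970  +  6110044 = 6299014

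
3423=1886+1537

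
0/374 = 0 = 0.00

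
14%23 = 14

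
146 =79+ 67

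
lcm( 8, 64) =64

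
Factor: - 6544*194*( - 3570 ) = 2^6* 3^1 * 5^1*7^1*17^1*97^1*409^1 = 4532243520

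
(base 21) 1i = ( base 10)39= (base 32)17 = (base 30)19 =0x27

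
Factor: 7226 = 2^1*  3613^1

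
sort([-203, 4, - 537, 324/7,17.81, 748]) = [ - 537,-203, 4,17.81, 324/7, 748 ] 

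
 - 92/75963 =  - 1+75871/75963=- 0.00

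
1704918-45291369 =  - 43586451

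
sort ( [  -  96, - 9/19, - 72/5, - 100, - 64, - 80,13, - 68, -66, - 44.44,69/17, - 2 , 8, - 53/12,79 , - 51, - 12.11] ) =[ - 100,-96 , - 80, - 68, - 66, -64, - 51, - 44.44 , - 72/5, - 12.11, - 53/12, - 2,-9/19, 69/17,8,13,79]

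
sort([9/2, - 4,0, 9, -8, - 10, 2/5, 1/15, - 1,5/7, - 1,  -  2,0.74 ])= [ - 10, - 8 , - 4, - 2, - 1, - 1,0 , 1/15 , 2/5,5/7,0.74,9/2,9 ]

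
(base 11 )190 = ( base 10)220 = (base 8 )334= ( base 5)1340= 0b11011100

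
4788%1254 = 1026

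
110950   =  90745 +20205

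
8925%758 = 587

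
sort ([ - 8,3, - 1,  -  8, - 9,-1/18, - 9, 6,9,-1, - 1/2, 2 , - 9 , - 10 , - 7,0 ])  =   [ - 10, -9, - 9, - 9,  -  8, - 8,  -  7, - 1 , - 1,  -  1/2 , - 1/18, 0, 2,3,6, 9 ] 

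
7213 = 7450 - 237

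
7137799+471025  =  7608824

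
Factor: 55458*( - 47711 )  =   -2^1*3^3*13^1*79^1*47711^1  =  -2645956638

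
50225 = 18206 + 32019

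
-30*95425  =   - 2862750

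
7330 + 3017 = 10347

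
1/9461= 1/9461  =  0.00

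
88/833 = 88/833 =0.11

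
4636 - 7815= - 3179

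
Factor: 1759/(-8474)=-2^( - 1)  *19^( - 1 ) *223^(  -  1)*1759^1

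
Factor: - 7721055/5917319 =-3^3 * 5^1*83^( - 1) * 57193^1*71293^ ( - 1)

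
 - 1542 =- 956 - 586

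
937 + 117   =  1054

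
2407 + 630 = 3037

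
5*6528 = 32640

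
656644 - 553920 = 102724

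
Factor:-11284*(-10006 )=112907704 = 2^3*  7^1*13^1*31^1*5003^1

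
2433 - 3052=-619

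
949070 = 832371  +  116699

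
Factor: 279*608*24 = 4071168 = 2^8*3^3 * 19^1*31^1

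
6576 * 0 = 0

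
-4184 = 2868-7052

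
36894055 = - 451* ( - 81805 )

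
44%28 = 16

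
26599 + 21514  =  48113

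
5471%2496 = 479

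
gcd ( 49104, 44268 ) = 372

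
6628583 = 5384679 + 1243904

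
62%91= 62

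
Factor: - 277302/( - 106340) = 2^( - 1) * 3^1 * 5^ (- 1)*13^( - 1 )*113^1 = 339/130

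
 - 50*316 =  - 15800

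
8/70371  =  8/70371 = 0.00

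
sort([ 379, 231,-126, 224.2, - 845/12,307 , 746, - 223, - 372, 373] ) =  [ - 372, - 223, - 126, - 845/12, 224.2, 231,307, 373, 379,746] 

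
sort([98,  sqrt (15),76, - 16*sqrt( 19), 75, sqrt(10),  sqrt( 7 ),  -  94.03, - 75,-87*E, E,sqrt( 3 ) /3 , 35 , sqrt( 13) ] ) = [ - 87*E, - 94.03,  -  75,-16*sqrt(19 ), sqrt(3)/3,sqrt( 7), E,  sqrt ( 10), sqrt(13), sqrt(15), 35, 75, 76, 98]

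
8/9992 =1/1249 =0.00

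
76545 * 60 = 4592700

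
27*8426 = 227502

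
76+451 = 527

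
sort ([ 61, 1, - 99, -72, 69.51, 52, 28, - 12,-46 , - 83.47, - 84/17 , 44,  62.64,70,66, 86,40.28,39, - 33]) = [ - 99,  -  83.47, - 72,-46, -33, - 12, - 84/17, 1,28,  39, 40.28, 44,52,  61, 62.64, 66, 69.51,  70, 86 ]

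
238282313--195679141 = 433961454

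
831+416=1247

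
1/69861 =1/69861 = 0.00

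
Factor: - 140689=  - 140689^1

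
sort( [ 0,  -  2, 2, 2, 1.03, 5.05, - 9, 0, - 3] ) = [ - 9, - 3, - 2, 0, 0,1.03 , 2, 2,  5.05]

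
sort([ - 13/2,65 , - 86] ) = [  -  86, -13/2,65 ]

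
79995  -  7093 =72902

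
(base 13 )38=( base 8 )57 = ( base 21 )25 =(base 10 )47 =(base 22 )23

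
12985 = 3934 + 9051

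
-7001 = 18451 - 25452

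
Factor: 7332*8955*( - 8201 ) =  - 538461750060 = -2^2*3^3*5^1*13^1*47^1 * 59^1 * 139^1*199^1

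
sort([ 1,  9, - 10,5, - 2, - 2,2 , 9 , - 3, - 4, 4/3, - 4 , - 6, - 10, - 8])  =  [ - 10, - 10, - 8,-6 , - 4, - 4, - 3, - 2, - 2, 1,4/3, 2, 5,9,9 ]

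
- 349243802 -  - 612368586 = 263124784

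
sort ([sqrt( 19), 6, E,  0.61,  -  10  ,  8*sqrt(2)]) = [-10, 0.61,  E,sqrt ( 19 ),6, 8*sqrt( 2)] 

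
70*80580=5640600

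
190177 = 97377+92800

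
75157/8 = 75157/8 = 9394.62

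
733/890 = 733/890  =  0.82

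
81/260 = 81/260 = 0.31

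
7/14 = 1/2=0.50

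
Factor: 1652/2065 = 4/5 = 2^2 * 5^( - 1)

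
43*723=31089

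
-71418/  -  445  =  160 +218/445 = 160.49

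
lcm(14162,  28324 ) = 28324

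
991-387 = 604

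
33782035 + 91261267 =125043302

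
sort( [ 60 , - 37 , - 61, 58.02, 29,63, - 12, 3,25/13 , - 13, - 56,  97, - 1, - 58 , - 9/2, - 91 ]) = [ - 91,-61, - 58  ,  -  56, - 37,  -  13,-12,  -  9/2, - 1,25/13,  3,29 , 58.02,60 , 63,97 ]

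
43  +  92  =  135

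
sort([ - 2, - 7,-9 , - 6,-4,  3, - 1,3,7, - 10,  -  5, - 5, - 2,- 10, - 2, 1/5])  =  [-10, - 10, - 9, - 7, - 6, - 5, - 5, - 4 , - 2,-2,-2,  -  1,  1/5, 3,3,7]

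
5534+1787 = 7321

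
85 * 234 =19890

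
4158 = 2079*2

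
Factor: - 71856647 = - 71856647^1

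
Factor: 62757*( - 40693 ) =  - 3^2*19^1*367^1*40693^1 = - 2553770601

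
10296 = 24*429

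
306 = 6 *51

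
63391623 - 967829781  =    -  904438158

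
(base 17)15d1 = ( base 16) 19B4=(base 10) 6580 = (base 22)dd2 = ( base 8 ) 14664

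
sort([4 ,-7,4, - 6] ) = [ - 7, - 6,4,4 ]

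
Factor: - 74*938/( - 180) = 3^(-2 )*5^( - 1)*7^1*37^1*67^1 = 17353/45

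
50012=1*50012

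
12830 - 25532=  - 12702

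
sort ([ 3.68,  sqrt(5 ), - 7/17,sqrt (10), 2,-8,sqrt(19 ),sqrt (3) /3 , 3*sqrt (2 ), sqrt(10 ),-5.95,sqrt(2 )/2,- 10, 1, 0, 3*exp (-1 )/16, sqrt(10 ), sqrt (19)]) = [ - 10, - 8, - 5.95, - 7/17, 0,3*exp( - 1)/16, sqrt(3)/3, sqrt (2 )/2, 1 , 2, sqrt(5 ), sqrt(10 ), sqrt(10) , sqrt( 10 ),3.68, 3*sqrt(2 ), sqrt(19),sqrt(19)]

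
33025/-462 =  - 33025/462 = -71.48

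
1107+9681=10788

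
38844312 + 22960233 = 61804545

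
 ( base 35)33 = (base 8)154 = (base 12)90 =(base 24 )4c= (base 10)108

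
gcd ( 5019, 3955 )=7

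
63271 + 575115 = 638386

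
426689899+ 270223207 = 696913106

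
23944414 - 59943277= -35998863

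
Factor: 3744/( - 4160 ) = -9/10= - 2^(-1 )*3^2*5^( -1)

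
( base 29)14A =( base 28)16F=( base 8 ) 1707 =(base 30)127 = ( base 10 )967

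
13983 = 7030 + 6953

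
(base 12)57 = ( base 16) 43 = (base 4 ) 1003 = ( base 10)67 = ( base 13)52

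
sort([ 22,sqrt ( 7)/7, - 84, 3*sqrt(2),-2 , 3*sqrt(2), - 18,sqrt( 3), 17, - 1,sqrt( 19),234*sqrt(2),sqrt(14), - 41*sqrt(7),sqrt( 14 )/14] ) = [-41*sqrt ( 7 ),-84, - 18, - 2, - 1, sqrt(14) /14, sqrt( 7)/7,sqrt( 3 ),sqrt( 14),3*sqrt(2),3*sqrt(2), sqrt( 19),17 , 22,234*sqrt(2 )] 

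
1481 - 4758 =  - 3277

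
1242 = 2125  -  883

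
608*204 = 124032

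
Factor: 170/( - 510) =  - 1/3 = - 3^( - 1)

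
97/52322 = 97/52322= 0.00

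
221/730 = 221/730 = 0.30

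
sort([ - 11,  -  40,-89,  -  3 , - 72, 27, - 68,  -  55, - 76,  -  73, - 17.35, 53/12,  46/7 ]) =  [ - 89,-76, - 73, - 72,-68, - 55, -40, - 17.35, - 11, - 3, 53/12, 46/7,  27] 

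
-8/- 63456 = 1/7932 =0.00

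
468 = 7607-7139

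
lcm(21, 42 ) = 42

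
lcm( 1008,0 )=0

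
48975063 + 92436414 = 141411477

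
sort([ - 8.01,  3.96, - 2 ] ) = [-8.01, -2,3.96]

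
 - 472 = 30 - 502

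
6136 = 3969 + 2167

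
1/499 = 1/499=0.00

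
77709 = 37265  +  40444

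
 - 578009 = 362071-940080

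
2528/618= 4 + 28/309 =4.09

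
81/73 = 81/73 = 1.11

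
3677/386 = 3677/386 = 9.53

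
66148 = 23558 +42590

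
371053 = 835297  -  464244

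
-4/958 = -2/479 = - 0.00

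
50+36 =86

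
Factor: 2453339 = 7^1*67^1*5231^1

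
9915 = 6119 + 3796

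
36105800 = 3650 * 9892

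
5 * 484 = 2420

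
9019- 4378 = 4641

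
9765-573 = 9192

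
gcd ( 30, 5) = 5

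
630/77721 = 30/3701 = 0.01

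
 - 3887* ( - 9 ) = 34983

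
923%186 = 179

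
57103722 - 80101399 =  - 22997677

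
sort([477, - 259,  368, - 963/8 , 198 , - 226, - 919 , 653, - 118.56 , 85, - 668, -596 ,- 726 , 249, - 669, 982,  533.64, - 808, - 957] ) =[ - 957, - 919, - 808,  -  726, - 669 , - 668, - 596,- 259, - 226, - 963/8, - 118.56,  85,198,  249, 368 , 477,  533.64,  653, 982] 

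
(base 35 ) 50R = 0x1808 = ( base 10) 6152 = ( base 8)14010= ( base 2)1100000001000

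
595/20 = 29 + 3/4 = 29.75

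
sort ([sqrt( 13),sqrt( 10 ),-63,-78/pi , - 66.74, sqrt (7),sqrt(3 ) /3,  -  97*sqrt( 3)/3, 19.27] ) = [- 66.74,-63 ,-97*sqrt( 3)/3, -78/pi,sqrt (3 )/3, sqrt( 7),sqrt(10 ), sqrt(13 ),19.27] 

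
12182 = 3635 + 8547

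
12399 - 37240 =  - 24841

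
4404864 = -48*(  -  91768)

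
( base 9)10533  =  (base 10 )6996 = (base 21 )FI3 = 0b1101101010100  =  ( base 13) 3252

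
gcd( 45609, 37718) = 1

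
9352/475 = 9352/475 = 19.69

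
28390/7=28390/7 = 4055.71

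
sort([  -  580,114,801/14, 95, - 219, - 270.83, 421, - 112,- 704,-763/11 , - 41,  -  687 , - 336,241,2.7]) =[ - 704, - 687, - 580, - 336, - 270.83, - 219, - 112, - 763/11,-41, 2.7,801/14,95,114,241,421 ]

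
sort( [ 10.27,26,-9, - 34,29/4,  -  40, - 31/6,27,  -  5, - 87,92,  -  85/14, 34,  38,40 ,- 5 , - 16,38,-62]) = [ - 87, - 62, - 40 , - 34, - 16,- 9,  -  85/14,- 31/6,  -  5, -5,29/4,10.27,26, 27,34,38,38,40,92]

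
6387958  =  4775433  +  1612525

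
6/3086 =3/1543 = 0.00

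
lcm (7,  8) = 56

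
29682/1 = 29682 = 29682.00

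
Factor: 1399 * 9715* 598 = 2^1*5^1  *  13^1 * 23^1 * 29^1*67^1 * 1399^1 = 8127588430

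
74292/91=816 +36/91 = 816.40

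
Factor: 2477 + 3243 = 2^3*5^1 * 11^1 * 13^1 = 5720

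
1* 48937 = 48937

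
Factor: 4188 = 2^2 * 3^1*349^1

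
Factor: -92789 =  - 92789^1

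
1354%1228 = 126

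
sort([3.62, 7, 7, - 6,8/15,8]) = [ - 6  ,  8/15,3.62,7,7,8] 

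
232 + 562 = 794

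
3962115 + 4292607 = 8254722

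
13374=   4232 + 9142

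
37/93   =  37/93 = 0.40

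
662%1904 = 662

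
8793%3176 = 2441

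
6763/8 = 6763/8 = 845.38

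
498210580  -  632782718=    - 134572138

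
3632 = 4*908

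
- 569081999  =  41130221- 610212220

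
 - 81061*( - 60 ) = 4863660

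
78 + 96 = 174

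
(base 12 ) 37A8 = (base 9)8602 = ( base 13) 2b52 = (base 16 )18B0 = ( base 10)6320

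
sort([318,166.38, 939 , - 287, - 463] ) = [ - 463, - 287, 166.38, 318, 939 ] 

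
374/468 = 187/234 = 0.80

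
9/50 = 9/50= 0.18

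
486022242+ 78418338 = 564440580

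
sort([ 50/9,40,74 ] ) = [ 50/9,40,74 ] 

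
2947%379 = 294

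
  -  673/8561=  - 673/8561 =- 0.08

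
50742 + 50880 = 101622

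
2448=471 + 1977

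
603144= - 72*( - 8377)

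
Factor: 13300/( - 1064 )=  - 25/2  =  -  2^( - 1 )*5^2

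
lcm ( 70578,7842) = 70578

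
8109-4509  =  3600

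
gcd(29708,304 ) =4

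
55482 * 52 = 2885064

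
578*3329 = 1924162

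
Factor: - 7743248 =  - 2^4*483953^1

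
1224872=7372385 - 6147513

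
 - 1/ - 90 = 1/90 =0.01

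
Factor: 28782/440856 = 41/628 = 2^( - 2) * 41^1* 157^( - 1)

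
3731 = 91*41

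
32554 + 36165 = 68719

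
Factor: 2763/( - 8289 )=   -  3^(-1) = - 1/3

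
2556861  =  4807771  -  2250910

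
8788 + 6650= 15438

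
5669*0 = 0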